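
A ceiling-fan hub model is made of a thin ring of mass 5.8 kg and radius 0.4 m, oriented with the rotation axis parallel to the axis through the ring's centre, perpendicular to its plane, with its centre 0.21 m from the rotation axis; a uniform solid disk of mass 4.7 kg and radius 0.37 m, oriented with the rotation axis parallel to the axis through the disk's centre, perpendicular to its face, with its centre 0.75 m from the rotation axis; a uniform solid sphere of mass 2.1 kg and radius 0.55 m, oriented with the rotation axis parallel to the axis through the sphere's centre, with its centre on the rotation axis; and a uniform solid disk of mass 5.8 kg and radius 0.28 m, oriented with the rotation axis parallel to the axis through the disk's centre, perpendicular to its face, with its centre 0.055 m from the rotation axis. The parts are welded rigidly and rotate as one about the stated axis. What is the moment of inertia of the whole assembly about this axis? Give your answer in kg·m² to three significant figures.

Thin ring: I_cm = MR² = (5.8)(0.4)² = 0.928 kg·m²; centre at d = 0.21 m, so the parallel axis theorem gives I = 0.928 + (5.8)(0.21)² = 1.1838 kg·m².
Solid disk: I_cm = (1/2)MR² = (1/2)(4.7)(0.37)² = 0.32171 kg·m²; centre at d = 0.75 m, so the parallel axis theorem gives I = 0.32171 + (4.7)(0.75)² = 2.9655 kg·m².
Solid sphere: I_cm = (2/5)MR² = (2/5)(2.1)(0.55)² = 0.2541 kg·m²; axis through the centre, so I = 0.2541 kg·m².
Solid disk: I_cm = (1/2)MR² = (1/2)(5.8)(0.28)² = 0.22736 kg·m²; centre at d = 0.055 m, so the parallel axis theorem gives I = 0.22736 + (5.8)(0.055)² = 0.24491 kg·m².
Total I = 1.1838 + 2.9655 + 0.2541 + 0.24491 = 4.6482 kg·m².

4.65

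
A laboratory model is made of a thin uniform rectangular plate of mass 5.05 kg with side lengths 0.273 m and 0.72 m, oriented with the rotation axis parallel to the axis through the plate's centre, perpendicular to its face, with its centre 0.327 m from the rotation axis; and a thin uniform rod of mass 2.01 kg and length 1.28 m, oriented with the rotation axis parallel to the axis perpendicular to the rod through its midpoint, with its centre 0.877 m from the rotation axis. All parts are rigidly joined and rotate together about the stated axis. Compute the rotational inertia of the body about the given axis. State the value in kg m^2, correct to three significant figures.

Rectangular plate: I_cm = (1/12)M(a²+b²) = (1/12)(5.05)[(0.273)² + (0.72)²] = 0.24952 kg m^2; centre at d = 0.327 m, so the parallel axis theorem gives I = 0.24952 + (5.05)(0.327)² = 0.78952 kg m^2.
Thin rod: I_cm = (1/12)ML² = (1/12)(2.01)(1.28)² = 0.27443 kg m^2; centre at d = 0.877 m, so the parallel axis theorem gives I = 0.27443 + (2.01)(0.877)² = 1.8204 kg m^2.
Total I = 0.78952 + 1.8204 = 2.6099 kg m^2.

2.61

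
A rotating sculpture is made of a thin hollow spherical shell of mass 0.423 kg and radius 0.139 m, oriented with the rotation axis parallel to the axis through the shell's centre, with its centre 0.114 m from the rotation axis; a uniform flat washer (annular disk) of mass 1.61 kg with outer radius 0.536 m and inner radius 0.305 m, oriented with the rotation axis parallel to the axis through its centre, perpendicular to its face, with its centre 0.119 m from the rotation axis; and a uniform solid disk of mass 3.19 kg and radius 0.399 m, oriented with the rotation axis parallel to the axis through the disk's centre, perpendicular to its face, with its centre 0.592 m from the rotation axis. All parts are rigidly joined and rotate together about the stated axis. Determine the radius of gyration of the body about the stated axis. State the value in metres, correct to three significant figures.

Spherical shell: I_cm = (2/3)MR² = (2/3)(0.423)(0.139)² = 0.0054485 kg·m²; centre at d = 0.114 m, so the parallel axis theorem gives I = 0.0054485 + (0.423)(0.114)² = 0.010946 kg·m².
Annular disk: I_cm = (1/2)M(R²+r²) = (1/2)(1.61)[(0.536)² + (0.305)²] = 0.30616 kg·m²; centre at d = 0.119 m, so the parallel axis theorem gives I = 0.30616 + (1.61)(0.119)² = 0.32896 kg·m².
Solid disk: I_cm = (1/2)MR² = (1/2)(3.19)(0.399)² = 0.25393 kg·m²; centre at d = 0.592 m, so the parallel axis theorem gives I = 0.25393 + (3.19)(0.592)² = 1.3719 kg·m².
Total I = 1.7118 kg·m²; total mass M = 5.223 kg.
k = √(I/M) = √(1.7118/5.223) = 0.57249 m.

0.572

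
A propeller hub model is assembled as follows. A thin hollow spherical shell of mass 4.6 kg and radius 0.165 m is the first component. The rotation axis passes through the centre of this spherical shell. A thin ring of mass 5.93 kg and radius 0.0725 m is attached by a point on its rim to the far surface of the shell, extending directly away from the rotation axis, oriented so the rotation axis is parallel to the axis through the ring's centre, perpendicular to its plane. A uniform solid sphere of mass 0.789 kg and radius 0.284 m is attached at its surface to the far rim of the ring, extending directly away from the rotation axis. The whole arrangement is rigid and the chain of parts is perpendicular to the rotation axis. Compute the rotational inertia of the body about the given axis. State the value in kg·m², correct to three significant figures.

0.753

Spherical shell: I_cm = (2/3)MR² = (2/3)(4.6)(0.165)² = 0.08349 kg·m²; axis through the centre, so I = 0.08349 kg·m².
Thin ring: I_cm = MR² = (5.93)(0.0725)² = 0.03117 kg·m²; centre at d = 0.165 + 0.0725 = 0.2375 m, so I = I_cm + Md² gives I = 0.03117 + (5.93)(0.2375)² = 0.36566 kg·m².
Solid sphere: I_cm = (2/5)MR² = (2/5)(0.789)(0.284)² = 0.025455 kg·m²; centre at d = 0.165 + 0.0725 + 0.0725 + 0.284 = 0.594 m, so I = I_cm + Md² gives I = 0.025455 + (0.789)(0.594)² = 0.30384 kg·m².
Total I = 0.08349 + 0.36566 + 0.30384 = 0.75299 kg·m².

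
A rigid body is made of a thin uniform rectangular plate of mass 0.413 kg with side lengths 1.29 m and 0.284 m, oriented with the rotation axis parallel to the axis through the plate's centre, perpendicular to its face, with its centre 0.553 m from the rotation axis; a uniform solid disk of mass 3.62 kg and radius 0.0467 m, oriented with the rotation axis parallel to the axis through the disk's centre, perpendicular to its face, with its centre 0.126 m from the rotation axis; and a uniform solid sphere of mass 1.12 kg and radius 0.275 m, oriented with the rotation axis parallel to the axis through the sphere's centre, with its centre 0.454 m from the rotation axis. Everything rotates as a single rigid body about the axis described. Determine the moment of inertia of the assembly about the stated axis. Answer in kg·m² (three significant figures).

0.512

Rectangular plate: I_cm = (1/12)M(a²+b²) = (1/12)(0.413)[(1.29)² + (0.284)²] = 0.060049 kg·m²; centre at d = 0.553 m, so I = I_cm + Md² gives I = 0.060049 + (0.413)(0.553)² = 0.18635 kg·m².
Solid disk: I_cm = (1/2)MR² = (1/2)(3.62)(0.0467)² = 0.0039474 kg·m²; centre at d = 0.126 m, so I = I_cm + Md² gives I = 0.0039474 + (3.62)(0.126)² = 0.061419 kg·m².
Solid sphere: I_cm = (2/5)MR² = (2/5)(1.12)(0.275)² = 0.03388 kg·m²; centre at d = 0.454 m, so I = I_cm + Md² gives I = 0.03388 + (1.12)(0.454)² = 0.26473 kg·m².
Total I = 0.18635 + 0.061419 + 0.26473 = 0.5125 kg·m².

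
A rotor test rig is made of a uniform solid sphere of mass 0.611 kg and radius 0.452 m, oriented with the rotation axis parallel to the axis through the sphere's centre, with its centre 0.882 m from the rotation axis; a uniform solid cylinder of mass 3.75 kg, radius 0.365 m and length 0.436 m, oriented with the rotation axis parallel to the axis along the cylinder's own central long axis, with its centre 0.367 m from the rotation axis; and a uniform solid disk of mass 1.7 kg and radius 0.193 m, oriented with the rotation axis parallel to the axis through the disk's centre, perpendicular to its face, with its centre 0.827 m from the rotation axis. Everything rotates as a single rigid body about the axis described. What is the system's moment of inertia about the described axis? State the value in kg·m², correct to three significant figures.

2.47

Solid sphere: I_cm = (2/5)MR² = (2/5)(0.611)(0.452)² = 0.049932 kg·m²; centre at d = 0.882 m, so I = I_cm + Md² gives I = 0.049932 + (0.611)(0.882)² = 0.52524 kg·m².
Solid cylinder: I_cm = (1/2)MR² = (1/2)(3.75)(0.365)² = 0.2498 kg·m²; centre at d = 0.367 m, so I = I_cm + Md² gives I = 0.2498 + (3.75)(0.367)² = 0.75488 kg·m².
Solid disk: I_cm = (1/2)MR² = (1/2)(1.7)(0.193)² = 0.031662 kg·m²; centre at d = 0.827 m, so I = I_cm + Md² gives I = 0.031662 + (1.7)(0.827)² = 1.1943 kg·m².
Total I = 0.52524 + 0.75488 + 1.1943 = 2.4745 kg·m².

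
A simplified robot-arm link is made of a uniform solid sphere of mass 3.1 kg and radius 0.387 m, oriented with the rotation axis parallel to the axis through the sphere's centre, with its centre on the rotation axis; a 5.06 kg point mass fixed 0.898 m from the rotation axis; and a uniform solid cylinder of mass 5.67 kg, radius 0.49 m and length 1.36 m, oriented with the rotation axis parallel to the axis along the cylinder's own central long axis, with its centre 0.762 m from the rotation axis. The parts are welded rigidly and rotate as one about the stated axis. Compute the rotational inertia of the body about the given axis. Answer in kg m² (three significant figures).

Solid sphere: I_cm = (2/5)MR² = (2/5)(3.1)(0.387)² = 0.18571 kg m²; axis through the centre, so I = 0.18571 kg m².
Point mass: I_cm = 0; centre at d = 0.898 m, so the parallel axis theorem gives I = 0 + (5.06)(0.898)² = 4.0804 kg m².
Solid cylinder: I_cm = (1/2)MR² = (1/2)(5.67)(0.49)² = 0.68068 kg m²; centre at d = 0.762 m, so the parallel axis theorem gives I = 0.68068 + (5.67)(0.762)² = 3.9729 kg m².
Total I = 0.18571 + 4.0804 + 3.9729 = 8.2391 kg m².

8.24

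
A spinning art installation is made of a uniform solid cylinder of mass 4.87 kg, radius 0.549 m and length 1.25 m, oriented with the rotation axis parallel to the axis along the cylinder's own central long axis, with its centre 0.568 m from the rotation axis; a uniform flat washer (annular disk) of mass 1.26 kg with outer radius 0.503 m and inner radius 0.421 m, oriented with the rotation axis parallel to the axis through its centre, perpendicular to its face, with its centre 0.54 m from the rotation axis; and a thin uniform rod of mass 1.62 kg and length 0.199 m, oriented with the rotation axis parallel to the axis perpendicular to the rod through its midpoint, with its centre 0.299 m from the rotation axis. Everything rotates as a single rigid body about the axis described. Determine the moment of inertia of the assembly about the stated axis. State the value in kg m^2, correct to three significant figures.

3.09

Solid cylinder: I_cm = (1/2)MR² = (1/2)(4.87)(0.549)² = 0.73391 kg m^2; centre at d = 0.568 m, so I = I_cm + Md² gives I = 0.73391 + (4.87)(0.568)² = 2.3051 kg m^2.
Annular disk: I_cm = (1/2)M(R²+r²) = (1/2)(1.26)[(0.503)² + (0.421)²] = 0.27106 kg m^2; centre at d = 0.54 m, so I = I_cm + Md² gives I = 0.27106 + (1.26)(0.54)² = 0.63847 kg m^2.
Thin rod: I_cm = (1/12)ML² = (1/12)(1.62)(0.199)² = 0.0053461 kg m^2; centre at d = 0.299 m, so I = I_cm + Md² gives I = 0.0053461 + (1.62)(0.299)² = 0.15018 kg m^2.
Total I = 2.3051 + 0.63847 + 0.15018 = 3.0937 kg m^2.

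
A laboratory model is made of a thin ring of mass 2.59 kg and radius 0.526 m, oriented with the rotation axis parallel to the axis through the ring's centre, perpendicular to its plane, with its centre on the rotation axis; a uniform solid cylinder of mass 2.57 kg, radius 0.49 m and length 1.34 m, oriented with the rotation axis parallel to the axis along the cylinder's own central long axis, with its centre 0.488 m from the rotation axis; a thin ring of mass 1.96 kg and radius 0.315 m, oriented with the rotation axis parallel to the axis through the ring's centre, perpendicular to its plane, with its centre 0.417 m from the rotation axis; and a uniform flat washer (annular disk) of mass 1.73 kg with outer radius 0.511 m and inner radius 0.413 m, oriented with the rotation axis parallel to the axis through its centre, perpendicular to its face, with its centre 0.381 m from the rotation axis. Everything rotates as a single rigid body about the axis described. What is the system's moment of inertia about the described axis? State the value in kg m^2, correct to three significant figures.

2.80

Thin ring: I_cm = MR² = (2.59)(0.526)² = 0.71659 kg m^2; axis through the centre, so I = 0.71659 kg m^2.
Solid cylinder: I_cm = (1/2)MR² = (1/2)(2.57)(0.49)² = 0.30853 kg m^2; centre at d = 0.488 m, so the parallel axis theorem gives I = 0.30853 + (2.57)(0.488)² = 0.92056 kg m^2.
Thin ring: I_cm = MR² = (1.96)(0.315)² = 0.19448 kg m^2; centre at d = 0.417 m, so the parallel axis theorem gives I = 0.19448 + (1.96)(0.417)² = 0.5353 kg m^2.
Annular disk: I_cm = (1/2)M(R²+r²) = (1/2)(1.73)[(0.511)² + (0.413)²] = 0.37341 kg m^2; centre at d = 0.381 m, so the parallel axis theorem gives I = 0.37341 + (1.73)(0.381)² = 0.62454 kg m^2.
Total I = 0.71659 + 0.92056 + 0.5353 + 0.62454 = 2.797 kg m^2.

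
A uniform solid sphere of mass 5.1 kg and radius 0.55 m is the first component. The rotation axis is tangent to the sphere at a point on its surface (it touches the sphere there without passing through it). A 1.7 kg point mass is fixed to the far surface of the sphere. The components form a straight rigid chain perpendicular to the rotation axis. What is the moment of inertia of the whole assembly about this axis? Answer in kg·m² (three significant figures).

4.22

Solid sphere: I_cm = (2/5)MR² = (2/5)(5.1)(0.55)² = 0.6171 kg·m²; centre at d = 0.55 m, so the parallel axis theorem gives I = 0.6171 + (5.1)(0.55)² = 2.1599 kg·m².
Point mass: I_cm = 0; centre at d = 0.55 + 0.55 = 1.1 m, so the parallel axis theorem gives I = 0 + (1.7)(1.1)² = 2.057 kg·m².
Total I = 2.1599 + 2.057 = 4.2169 kg·m².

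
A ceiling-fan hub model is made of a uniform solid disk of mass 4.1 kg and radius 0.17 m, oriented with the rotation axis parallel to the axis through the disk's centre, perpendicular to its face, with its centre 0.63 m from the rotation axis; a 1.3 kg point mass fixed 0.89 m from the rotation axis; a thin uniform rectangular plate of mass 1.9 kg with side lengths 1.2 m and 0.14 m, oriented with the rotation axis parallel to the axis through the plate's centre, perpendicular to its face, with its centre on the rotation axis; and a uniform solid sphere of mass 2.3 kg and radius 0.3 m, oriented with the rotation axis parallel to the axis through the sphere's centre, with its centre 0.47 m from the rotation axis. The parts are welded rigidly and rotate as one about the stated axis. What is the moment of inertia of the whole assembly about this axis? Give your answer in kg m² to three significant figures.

Solid disk: I_cm = (1/2)MR² = (1/2)(4.1)(0.17)² = 0.059245 kg m²; centre at d = 0.63 m, so the parallel axis theorem gives I = 0.059245 + (4.1)(0.63)² = 1.6865 kg m².
Point mass: I_cm = 0; centre at d = 0.89 m, so the parallel axis theorem gives I = 0 + (1.3)(0.89)² = 1.0297 kg m².
Rectangular plate: I_cm = (1/12)M(a²+b²) = (1/12)(1.9)[(1.2)² + (0.14)²] = 0.2311 kg m²; axis through the centre, so I = 0.2311 kg m².
Solid sphere: I_cm = (2/5)MR² = (2/5)(2.3)(0.3)² = 0.0828 kg m²; centre at d = 0.47 m, so the parallel axis theorem gives I = 0.0828 + (2.3)(0.47)² = 0.59087 kg m².
Total I = 1.6865 + 1.0297 + 0.2311 + 0.59087 = 3.5382 kg m².

3.54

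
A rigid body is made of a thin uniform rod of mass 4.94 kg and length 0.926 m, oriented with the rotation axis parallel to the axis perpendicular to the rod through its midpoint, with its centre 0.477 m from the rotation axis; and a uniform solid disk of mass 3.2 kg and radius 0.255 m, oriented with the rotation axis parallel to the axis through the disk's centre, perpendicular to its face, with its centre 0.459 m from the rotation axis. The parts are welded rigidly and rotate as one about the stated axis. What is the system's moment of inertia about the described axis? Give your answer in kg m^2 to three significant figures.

2.26

Thin rod: I_cm = (1/12)ML² = (1/12)(4.94)(0.926)² = 0.35299 kg m^2; centre at d = 0.477 m, so I = I_cm + Md² gives I = 0.35299 + (4.94)(0.477)² = 1.477 kg m^2.
Solid disk: I_cm = (1/2)MR² = (1/2)(3.2)(0.255)² = 0.10404 kg m^2; centre at d = 0.459 m, so I = I_cm + Md² gives I = 0.10404 + (3.2)(0.459)² = 0.77822 kg m^2.
Total I = 1.477 + 0.77822 = 2.2552 kg m^2.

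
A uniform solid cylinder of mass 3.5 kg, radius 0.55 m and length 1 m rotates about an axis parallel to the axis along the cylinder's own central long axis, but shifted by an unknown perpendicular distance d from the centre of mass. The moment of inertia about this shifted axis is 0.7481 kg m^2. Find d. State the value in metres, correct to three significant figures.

0.250

About the centre-of-mass axis, I_cm = (1/2)MR² = (1/2)(3.5)(0.55)² = 0.52938 kg m^2.
Parallel axis theorem: I = I_cm + Md², so Md² = 0.7481 − 0.52938 = 0.21872 kg m^2.
d = √(0.21872 / 3.5) = 0.24999 m.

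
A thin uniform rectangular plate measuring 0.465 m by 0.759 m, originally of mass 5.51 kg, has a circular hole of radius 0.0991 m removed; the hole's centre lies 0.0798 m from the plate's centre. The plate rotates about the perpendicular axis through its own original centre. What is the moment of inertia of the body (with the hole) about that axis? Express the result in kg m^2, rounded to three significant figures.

0.358

Unpierced body about its centre: I₀ = (1/12)M(a²+b²) = (1/12)(5.51)[(0.465)² + (0.759)²] = 0.3638 kg m^2.
The removed disk has mass m = M·πr²/(ab) = (5.51)·π(0.0991)²/(0.465·0.759) = 0.48167 kg (same uniform areal density).
Its moment of inertia about the rotation axis (parallel-axis theorem): I_hole = (1/2)mr² + md² = (1/2)(0.48167)(0.0991)² + (0.48167)(0.0798)² = 0.0054325 kg m^2.
Treating the hole as negative mass, I = I₀ − I_hole = 0.3638 − 0.0054325 = 0.35837 kg m^2.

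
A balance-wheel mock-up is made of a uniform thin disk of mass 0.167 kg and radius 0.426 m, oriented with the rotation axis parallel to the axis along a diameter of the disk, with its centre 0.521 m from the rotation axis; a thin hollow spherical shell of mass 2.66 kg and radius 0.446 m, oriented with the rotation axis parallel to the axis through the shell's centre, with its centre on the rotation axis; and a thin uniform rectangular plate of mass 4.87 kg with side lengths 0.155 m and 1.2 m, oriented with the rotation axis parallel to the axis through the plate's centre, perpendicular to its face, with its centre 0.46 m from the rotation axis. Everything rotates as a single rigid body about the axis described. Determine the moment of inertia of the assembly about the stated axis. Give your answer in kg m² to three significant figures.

2.03

Thin disk: I_cm = (1/4)MR² = (1/4)(0.167)(0.426)² = 0.0075766 kg m²; centre at d = 0.521 m, so I = I_cm + Md² gives I = 0.0075766 + (0.167)(0.521)² = 0.052907 kg m².
Spherical shell: I_cm = (2/3)MR² = (2/3)(2.66)(0.446)² = 0.35274 kg m²; axis through the centre, so I = 0.35274 kg m².
Rectangular plate: I_cm = (1/12)M(a²+b²) = (1/12)(4.87)[(0.155)² + (1.2)²] = 0.59415 kg m²; centre at d = 0.46 m, so I = I_cm + Md² gives I = 0.59415 + (4.87)(0.46)² = 1.6246 kg m².
Total I = 0.052907 + 0.35274 + 1.6246 = 2.0303 kg m².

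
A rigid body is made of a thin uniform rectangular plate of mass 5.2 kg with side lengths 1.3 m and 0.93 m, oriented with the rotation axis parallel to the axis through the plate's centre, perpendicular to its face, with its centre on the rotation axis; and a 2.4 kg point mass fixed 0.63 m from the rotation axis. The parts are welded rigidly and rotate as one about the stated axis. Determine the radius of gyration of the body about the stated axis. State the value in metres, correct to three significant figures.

0.521

Rectangular plate: I_cm = (1/12)M(a²+b²) = (1/12)(5.2)[(1.3)² + (0.93)²] = 1.1071 kg m²; axis through the centre, so I = 1.1071 kg m².
Point mass: I_cm = 0; centre at d = 0.63 m, so the parallel axis theorem gives I = 0 + (2.4)(0.63)² = 0.95256 kg m².
Total I = 2.0597 kg m²; total mass M = 7.6 kg.
k = √(I/M) = √(2.0597/7.6) = 0.52059 m.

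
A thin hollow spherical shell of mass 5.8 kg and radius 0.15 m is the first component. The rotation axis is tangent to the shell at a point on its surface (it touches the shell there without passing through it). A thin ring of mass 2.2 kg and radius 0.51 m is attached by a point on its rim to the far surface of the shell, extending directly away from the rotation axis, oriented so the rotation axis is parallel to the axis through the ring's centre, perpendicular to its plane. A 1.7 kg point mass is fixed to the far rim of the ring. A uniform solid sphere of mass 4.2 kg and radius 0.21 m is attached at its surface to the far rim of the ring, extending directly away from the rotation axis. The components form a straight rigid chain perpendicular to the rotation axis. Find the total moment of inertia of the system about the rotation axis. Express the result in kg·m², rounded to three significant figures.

15.1

Spherical shell: I_cm = (2/3)MR² = (2/3)(5.8)(0.15)² = 0.087 kg·m²; centre at d = 0.15 m, so the parallel axis theorem gives I = 0.087 + (5.8)(0.15)² = 0.2175 kg·m².
Thin ring: I_cm = MR² = (2.2)(0.51)² = 0.57222 kg·m²; centre at d = 0.15 + 0.15 + 0.51 = 0.81 m, so the parallel axis theorem gives I = 0.57222 + (2.2)(0.81)² = 2.0156 kg·m².
Point mass: I_cm = 0; centre at d = 0.15 + 0.15 + 0.51 + 0.51 = 1.32 m, so the parallel axis theorem gives I = 0 + (1.7)(1.32)² = 2.9621 kg·m².
Solid sphere: I_cm = (2/5)MR² = (2/5)(4.2)(0.21)² = 0.074088 kg·m²; centre at d = 0.15 + 0.15 + 0.51 + 0.51 + 0.21 = 1.53 m, so the parallel axis theorem gives I = 0.074088 + (4.2)(1.53)² = 9.9059 kg·m².
Total I = 0.2175 + 2.0156 + 2.9621 + 9.9059 = 15.101 kg·m².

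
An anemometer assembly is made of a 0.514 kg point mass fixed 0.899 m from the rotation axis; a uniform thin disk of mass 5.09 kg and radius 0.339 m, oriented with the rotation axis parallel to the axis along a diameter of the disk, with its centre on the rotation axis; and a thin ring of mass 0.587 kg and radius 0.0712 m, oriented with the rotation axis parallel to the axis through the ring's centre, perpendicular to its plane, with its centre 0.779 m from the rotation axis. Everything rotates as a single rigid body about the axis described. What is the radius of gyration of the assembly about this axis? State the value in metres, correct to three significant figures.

0.386

Point mass: I_cm = 0; centre at d = 0.899 m, so I = I_cm + Md² gives I = 0 + (0.514)(0.899)² = 0.41542 kg·m².
Thin disk: I_cm = (1/4)MR² = (1/4)(5.09)(0.339)² = 0.14624 kg·m²; axis through the centre, so I = 0.14624 kg·m².
Thin ring: I_cm = MR² = (0.587)(0.0712)² = 0.0029758 kg·m²; centre at d = 0.779 m, so I = I_cm + Md² gives I = 0.0029758 + (0.587)(0.779)² = 0.35919 kg·m².
Total I = 0.92084 kg·m²; total mass M = 6.191 kg.
k = √(I/M) = √(0.92084/6.191) = 0.38567 m.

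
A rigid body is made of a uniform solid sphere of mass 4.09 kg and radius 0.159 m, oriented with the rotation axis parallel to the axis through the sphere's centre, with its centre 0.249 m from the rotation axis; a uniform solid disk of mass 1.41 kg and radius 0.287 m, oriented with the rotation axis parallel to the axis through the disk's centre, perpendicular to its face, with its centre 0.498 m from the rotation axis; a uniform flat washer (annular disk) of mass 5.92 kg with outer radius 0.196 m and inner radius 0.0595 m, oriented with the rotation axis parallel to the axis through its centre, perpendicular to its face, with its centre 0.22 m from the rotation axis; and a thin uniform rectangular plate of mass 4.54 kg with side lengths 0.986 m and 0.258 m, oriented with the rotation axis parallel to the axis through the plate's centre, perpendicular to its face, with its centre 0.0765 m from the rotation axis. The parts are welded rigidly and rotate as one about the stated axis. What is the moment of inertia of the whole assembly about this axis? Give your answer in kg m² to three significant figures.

Solid sphere: I_cm = (2/5)MR² = (2/5)(4.09)(0.159)² = 0.04136 kg m²; centre at d = 0.249 m, so I = I_cm + Md² gives I = 0.04136 + (4.09)(0.249)² = 0.29494 kg m².
Solid disk: I_cm = (1/2)MR² = (1/2)(1.41)(0.287)² = 0.05807 kg m²; centre at d = 0.498 m, so I = I_cm + Md² gives I = 0.05807 + (1.41)(0.498)² = 0.40776 kg m².
Annular disk: I_cm = (1/2)M(R²+r²) = (1/2)(5.92)[(0.196)² + (0.0595)²] = 0.12419 kg m²; centre at d = 0.22 m, so I = I_cm + Md² gives I = 0.12419 + (5.92)(0.22)² = 0.41072 kg m².
Rectangular plate: I_cm = (1/12)M(a²+b²) = (1/12)(4.54)[(0.986)² + (0.258)²] = 0.393 kg m²; centre at d = 0.0765 m, so I = I_cm + Md² gives I = 0.393 + (4.54)(0.0765)² = 0.41957 kg m².
Total I = 0.29494 + 0.40776 + 0.41072 + 0.41957 = 1.533 kg m².

1.53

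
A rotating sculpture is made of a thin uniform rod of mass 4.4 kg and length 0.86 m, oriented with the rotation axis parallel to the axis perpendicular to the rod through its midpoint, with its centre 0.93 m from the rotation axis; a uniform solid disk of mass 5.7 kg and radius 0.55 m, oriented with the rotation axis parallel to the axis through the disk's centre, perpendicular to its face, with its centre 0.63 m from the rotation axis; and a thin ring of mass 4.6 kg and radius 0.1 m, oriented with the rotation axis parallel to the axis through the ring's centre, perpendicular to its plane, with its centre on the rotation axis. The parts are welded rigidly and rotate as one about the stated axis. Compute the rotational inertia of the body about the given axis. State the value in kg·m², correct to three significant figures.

7.25

Thin rod: I_cm = (1/12)ML² = (1/12)(4.4)(0.86)² = 0.27119 kg·m²; centre at d = 0.93 m, so the parallel axis theorem gives I = 0.27119 + (4.4)(0.93)² = 4.0767 kg·m².
Solid disk: I_cm = (1/2)MR² = (1/2)(5.7)(0.55)² = 0.86213 kg·m²; centre at d = 0.63 m, so the parallel axis theorem gives I = 0.86213 + (5.7)(0.63)² = 3.1245 kg·m².
Thin ring: I_cm = MR² = (4.6)(0.1)² = 0.046 kg·m²; axis through the centre, so I = 0.046 kg·m².
Total I = 4.0767 + 3.1245 + 0.046 = 7.2472 kg·m².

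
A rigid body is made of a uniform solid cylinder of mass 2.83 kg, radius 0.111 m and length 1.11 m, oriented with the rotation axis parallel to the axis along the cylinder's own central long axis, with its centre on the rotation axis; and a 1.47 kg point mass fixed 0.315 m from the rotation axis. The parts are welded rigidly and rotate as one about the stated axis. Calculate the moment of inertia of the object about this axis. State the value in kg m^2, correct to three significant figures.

Solid cylinder: I_cm = (1/2)MR² = (1/2)(2.83)(0.111)² = 0.017434 kg m^2; axis through the centre, so I = 0.017434 kg m^2.
Point mass: I_cm = 0; centre at d = 0.315 m, so I = I_cm + Md² gives I = 0 + (1.47)(0.315)² = 0.14586 kg m^2.
Total I = 0.017434 + 0.14586 = 0.16329 kg m^2.

0.163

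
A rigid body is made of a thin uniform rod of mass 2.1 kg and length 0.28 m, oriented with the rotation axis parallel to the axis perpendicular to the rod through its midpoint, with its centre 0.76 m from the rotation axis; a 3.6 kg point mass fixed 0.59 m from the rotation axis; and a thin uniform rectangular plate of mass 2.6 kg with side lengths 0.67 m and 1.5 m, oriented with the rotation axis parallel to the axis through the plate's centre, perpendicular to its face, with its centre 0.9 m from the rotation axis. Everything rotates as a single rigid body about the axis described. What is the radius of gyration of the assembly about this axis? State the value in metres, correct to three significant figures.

Thin rod: I_cm = (1/12)ML² = (1/12)(2.1)(0.28)² = 0.01372 kg m²; centre at d = 0.76 m, so I = I_cm + Md² gives I = 0.01372 + (2.1)(0.76)² = 1.2267 kg m².
Point mass: I_cm = 0; centre at d = 0.59 m, so I = I_cm + Md² gives I = 0 + (3.6)(0.59)² = 1.2532 kg m².
Rectangular plate: I_cm = (1/12)M(a²+b²) = (1/12)(2.6)[(0.67)² + (1.5)²] = 0.58476 kg m²; centre at d = 0.9 m, so I = I_cm + Md² gives I = 0.58476 + (2.6)(0.9)² = 2.6908 kg m².
Total I = 5.1706 kg m²; total mass M = 8.3 kg.
k = √(I/M) = √(5.1706/8.3) = 0.78928 m.

0.789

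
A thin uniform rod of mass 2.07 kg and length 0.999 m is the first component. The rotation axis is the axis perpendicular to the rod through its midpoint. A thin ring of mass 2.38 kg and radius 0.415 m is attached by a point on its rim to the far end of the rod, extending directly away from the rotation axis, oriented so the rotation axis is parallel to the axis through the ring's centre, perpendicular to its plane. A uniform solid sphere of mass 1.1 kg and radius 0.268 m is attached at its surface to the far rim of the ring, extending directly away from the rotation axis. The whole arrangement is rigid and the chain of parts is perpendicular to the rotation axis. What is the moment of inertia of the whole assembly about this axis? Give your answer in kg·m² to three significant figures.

Thin rod: I_cm = (1/12)ML² = (1/12)(2.07)(0.999)² = 0.17216 kg·m²; axis through the centre, so I = 0.17216 kg·m².
Thin ring: I_cm = MR² = (2.38)(0.415)² = 0.4099 kg·m²; centre at d = 0.4995 + 0.415 = 0.9145 m, so I = I_cm + Md² gives I = 0.4099 + (2.38)(0.9145)² = 2.4003 kg·m².
Solid sphere: I_cm = (2/5)MR² = (2/5)(1.1)(0.268)² = 0.031603 kg·m²; centre at d = 0.4995 + 0.415 + 0.415 + 0.268 = 1.5975 m, so I = I_cm + Md² gives I = 0.031603 + (1.1)(1.5975)² = 2.8388 kg·m².
Total I = 0.17216 + 2.4003 + 2.8388 = 5.4113 kg·m².

5.41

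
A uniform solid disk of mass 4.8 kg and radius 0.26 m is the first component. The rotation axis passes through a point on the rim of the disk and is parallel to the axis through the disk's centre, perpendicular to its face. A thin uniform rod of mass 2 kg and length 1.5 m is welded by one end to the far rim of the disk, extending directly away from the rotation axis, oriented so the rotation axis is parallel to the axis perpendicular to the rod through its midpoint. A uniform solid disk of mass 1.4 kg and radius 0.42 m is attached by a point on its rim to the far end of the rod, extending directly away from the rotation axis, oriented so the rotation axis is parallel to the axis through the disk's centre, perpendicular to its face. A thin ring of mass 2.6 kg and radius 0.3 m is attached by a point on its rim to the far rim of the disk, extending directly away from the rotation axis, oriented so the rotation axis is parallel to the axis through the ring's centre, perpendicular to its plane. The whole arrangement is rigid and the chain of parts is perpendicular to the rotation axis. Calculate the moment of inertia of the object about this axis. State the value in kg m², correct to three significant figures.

38.7

Solid disk: I_cm = (1/2)MR² = (1/2)(4.8)(0.26)² = 0.16224 kg m²; centre at d = 0.26 m, so I = I_cm + Md² gives I = 0.16224 + (4.8)(0.26)² = 0.48672 kg m².
Thin rod: I_cm = (1/12)ML² = (1/12)(2)(1.5)² = 0.375 kg m²; centre at d = 0.26 + 0.26 + 0.75 = 1.27 m, so I = I_cm + Md² gives I = 0.375 + (2)(1.27)² = 3.6008 kg m².
Solid disk: I_cm = (1/2)MR² = (1/2)(1.4)(0.42)² = 0.12348 kg m²; centre at d = 0.26 + 0.26 + 0.75 + 0.75 + 0.42 = 2.44 m, so I = I_cm + Md² gives I = 0.12348 + (1.4)(2.44)² = 8.4585 kg m².
Thin ring: I_cm = MR² = (2.6)(0.3)² = 0.234 kg m²; centre at d = 0.26 + 0.26 + 0.75 + 0.75 + 0.42 + 0.42 + 0.3 = 3.16 m, so I = I_cm + Md² gives I = 0.234 + (2.6)(3.16)² = 26.197 kg m².
Total I = 0.48672 + 3.6008 + 8.4585 + 26.197 = 38.743 kg m².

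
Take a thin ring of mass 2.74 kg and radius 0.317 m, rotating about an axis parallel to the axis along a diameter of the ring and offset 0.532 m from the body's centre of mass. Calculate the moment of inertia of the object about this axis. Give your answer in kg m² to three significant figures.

0.913

I_cm = (1/2)MR² = (1/2)(2.74)(0.317)² = 0.13767 kg m²; centre at d = 0.532 m, so I = I_cm + Md² gives I = 0.13767 + (2.74)(0.532)² = 0.91316 kg m².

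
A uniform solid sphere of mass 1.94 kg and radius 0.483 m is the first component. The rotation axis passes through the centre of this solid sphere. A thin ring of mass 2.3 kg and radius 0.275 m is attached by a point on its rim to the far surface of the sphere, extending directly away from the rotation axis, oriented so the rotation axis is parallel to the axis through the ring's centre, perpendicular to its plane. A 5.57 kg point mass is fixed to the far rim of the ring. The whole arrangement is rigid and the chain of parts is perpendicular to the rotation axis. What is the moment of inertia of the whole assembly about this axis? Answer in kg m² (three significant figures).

7.62

Solid sphere: I_cm = (2/5)MR² = (2/5)(1.94)(0.483)² = 0.18103 kg m²; axis through the centre, so I = 0.18103 kg m².
Thin ring: I_cm = MR² = (2.3)(0.275)² = 0.17394 kg m²; centre at d = 0.483 + 0.275 = 0.758 m, so the parallel axis theorem gives I = 0.17394 + (2.3)(0.758)² = 1.4954 kg m².
Point mass: I_cm = 0; centre at d = 0.483 + 0.275 + 0.275 = 1.033 m, so the parallel axis theorem gives I = 0 + (5.57)(1.033)² = 5.9437 kg m².
Total I = 0.18103 + 1.4954 + 5.9437 = 7.6202 kg m².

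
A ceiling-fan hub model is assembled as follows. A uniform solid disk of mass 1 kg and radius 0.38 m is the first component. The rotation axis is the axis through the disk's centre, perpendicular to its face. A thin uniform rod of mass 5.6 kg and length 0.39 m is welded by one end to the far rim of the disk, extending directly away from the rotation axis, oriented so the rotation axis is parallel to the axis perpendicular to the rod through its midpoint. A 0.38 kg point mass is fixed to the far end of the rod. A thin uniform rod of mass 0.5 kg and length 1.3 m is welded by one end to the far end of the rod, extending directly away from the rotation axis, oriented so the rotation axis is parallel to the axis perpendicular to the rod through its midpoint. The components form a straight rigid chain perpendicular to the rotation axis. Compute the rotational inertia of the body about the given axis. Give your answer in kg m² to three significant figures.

Solid disk: I_cm = (1/2)MR² = (1/2)(1)(0.38)² = 0.0722 kg m²; axis through the centre, so I = 0.0722 kg m².
Thin rod: I_cm = (1/12)ML² = (1/12)(5.6)(0.39)² = 0.07098 kg m²; centre at d = 0.38 + 0.195 = 0.575 m, so the parallel axis theorem gives I = 0.07098 + (5.6)(0.575)² = 1.9225 kg m².
Point mass: I_cm = 0; centre at d = 0.38 + 0.195 + 0.195 = 0.77 m, so the parallel axis theorem gives I = 0 + (0.38)(0.77)² = 0.2253 kg m².
Thin rod: I_cm = (1/12)ML² = (1/12)(0.5)(1.3)² = 0.070417 kg m²; centre at d = 0.38 + 0.195 + 0.195 + 0.65 = 1.42 m, so the parallel axis theorem gives I = 0.070417 + (0.5)(1.42)² = 1.0786 kg m².
Total I = 0.0722 + 1.9225 + 0.2253 + 1.0786 = 3.2986 kg m².

3.30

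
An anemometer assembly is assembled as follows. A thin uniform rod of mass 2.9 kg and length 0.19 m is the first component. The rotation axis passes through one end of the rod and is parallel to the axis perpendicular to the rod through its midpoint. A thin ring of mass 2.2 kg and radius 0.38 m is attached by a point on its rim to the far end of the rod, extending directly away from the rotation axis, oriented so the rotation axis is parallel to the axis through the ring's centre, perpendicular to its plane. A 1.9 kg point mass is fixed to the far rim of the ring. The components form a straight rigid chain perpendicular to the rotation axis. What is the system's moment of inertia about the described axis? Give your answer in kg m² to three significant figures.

2.78

Thin rod: I_cm = (1/12)ML² = (1/12)(2.9)(0.19)² = 0.0087242 kg m²; centre at d = 0.095 m, so I = I_cm + Md² gives I = 0.0087242 + (2.9)(0.095)² = 0.034897 kg m².
Thin ring: I_cm = MR² = (2.2)(0.38)² = 0.31768 kg m²; centre at d = 0.095 + 0.095 + 0.38 = 0.57 m, so I = I_cm + Md² gives I = 0.31768 + (2.2)(0.57)² = 1.0325 kg m².
Point mass: I_cm = 0; centre at d = 0.095 + 0.095 + 0.38 + 0.38 = 0.95 m, so I = I_cm + Md² gives I = 0 + (1.9)(0.95)² = 1.7147 kg m².
Total I = 0.034897 + 1.0325 + 1.7147 = 2.7821 kg m².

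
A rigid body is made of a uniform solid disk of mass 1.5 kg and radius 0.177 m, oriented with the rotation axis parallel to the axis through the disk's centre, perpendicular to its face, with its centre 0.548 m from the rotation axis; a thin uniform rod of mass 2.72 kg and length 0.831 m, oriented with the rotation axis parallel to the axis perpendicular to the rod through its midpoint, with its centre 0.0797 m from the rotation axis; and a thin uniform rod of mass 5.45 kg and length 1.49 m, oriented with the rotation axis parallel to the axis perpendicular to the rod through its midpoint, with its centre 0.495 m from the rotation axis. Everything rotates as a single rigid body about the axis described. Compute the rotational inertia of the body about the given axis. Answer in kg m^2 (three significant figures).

2.99

Solid disk: I_cm = (1/2)MR² = (1/2)(1.5)(0.177)² = 0.023497 kg m^2; centre at d = 0.548 m, so I = I_cm + Md² gives I = 0.023497 + (1.5)(0.548)² = 0.47395 kg m^2.
Thin rod: I_cm = (1/12)ML² = (1/12)(2.72)(0.831)² = 0.15653 kg m^2; centre at d = 0.0797 m, so I = I_cm + Md² gives I = 0.15653 + (2.72)(0.0797)² = 0.1738 kg m^2.
Thin rod: I_cm = (1/12)ML² = (1/12)(5.45)(1.49)² = 1.0083 kg m^2; centre at d = 0.495 m, so I = I_cm + Md² gives I = 1.0083 + (5.45)(0.495)² = 2.3437 kg m^2.
Total I = 0.47395 + 0.1738 + 2.3437 = 2.9914 kg m^2.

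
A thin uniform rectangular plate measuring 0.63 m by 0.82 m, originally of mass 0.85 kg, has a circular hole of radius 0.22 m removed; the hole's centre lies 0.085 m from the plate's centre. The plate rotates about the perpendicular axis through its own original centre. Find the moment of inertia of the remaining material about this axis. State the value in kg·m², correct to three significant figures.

0.0679

Unpierced body about its centre: I₀ = (1/12)M(a²+b²) = (1/12)(0.85)[(0.63)² + (0.82)²] = 0.075742 kg·m².
The removed disk has mass m = M·πr²/(ab) = (0.85)·π(0.22)²/(0.63·0.82) = 0.25018 kg (same uniform areal density).
Its moment of inertia about the rotation axis (parallel-axis theorem): I_hole = (1/2)mr² + md² = (1/2)(0.25018)(0.22)² + (0.25018)(0.085)² = 0.007862 kg·m².
Treating the hole as negative mass, I = I₀ − I_hole = 0.075742 − 0.007862 = 0.06788 kg·m².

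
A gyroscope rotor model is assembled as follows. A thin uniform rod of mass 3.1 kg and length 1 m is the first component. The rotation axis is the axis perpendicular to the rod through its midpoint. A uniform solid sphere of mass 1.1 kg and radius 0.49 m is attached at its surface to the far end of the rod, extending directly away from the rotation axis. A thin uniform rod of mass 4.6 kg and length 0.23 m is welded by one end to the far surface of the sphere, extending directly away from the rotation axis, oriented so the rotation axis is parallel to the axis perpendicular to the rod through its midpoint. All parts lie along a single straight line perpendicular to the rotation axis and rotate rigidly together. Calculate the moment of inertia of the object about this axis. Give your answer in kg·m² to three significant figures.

Thin rod: I_cm = (1/12)ML² = (1/12)(3.1)(1)² = 0.25833 kg·m²; axis through the centre, so I = 0.25833 kg·m².
Solid sphere: I_cm = (2/5)MR² = (2/5)(1.1)(0.49)² = 0.10564 kg·m²; centre at d = 0.5 + 0.49 = 0.99 m, so I = I_cm + Md² gives I = 0.10564 + (1.1)(0.99)² = 1.1838 kg·m².
Thin rod: I_cm = (1/12)ML² = (1/12)(4.6)(0.23)² = 0.020278 kg·m²; centre at d = 0.5 + 0.49 + 0.49 + 0.115 = 1.595 m, so I = I_cm + Md² gives I = 0.020278 + (4.6)(1.595)² = 11.723 kg·m².
Total I = 0.25833 + 1.1838 + 11.723 = 13.165 kg·m².

13.2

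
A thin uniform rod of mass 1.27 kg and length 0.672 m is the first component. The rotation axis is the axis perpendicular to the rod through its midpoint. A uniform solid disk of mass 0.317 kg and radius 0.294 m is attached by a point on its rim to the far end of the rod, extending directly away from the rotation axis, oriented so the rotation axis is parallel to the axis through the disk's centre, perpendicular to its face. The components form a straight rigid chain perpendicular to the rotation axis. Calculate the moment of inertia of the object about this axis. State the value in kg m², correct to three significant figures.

Thin rod: I_cm = (1/12)ML² = (1/12)(1.27)(0.672)² = 0.047793 kg m²; axis through the centre, so I = 0.047793 kg m².
Solid disk: I_cm = (1/2)MR² = (1/2)(0.317)(0.294)² = 0.0137 kg m²; centre at d = 0.336 + 0.294 = 0.63 m, so I = I_cm + Md² gives I = 0.0137 + (0.317)(0.63)² = 0.13952 kg m².
Total I = 0.047793 + 0.13952 = 0.18731 kg m².

0.187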